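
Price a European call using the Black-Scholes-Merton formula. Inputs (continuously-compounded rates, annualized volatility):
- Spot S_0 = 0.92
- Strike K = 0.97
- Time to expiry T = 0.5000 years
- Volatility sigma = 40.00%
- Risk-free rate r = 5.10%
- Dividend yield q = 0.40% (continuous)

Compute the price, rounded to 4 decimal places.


Answer: Price = 0.0917

Derivation:
d1 = (ln(S/K) + (r - q + 0.5*sigma^2) * T) / (sigma * sqrt(T)) = 0.03739746
d2 = d1 - sigma * sqrt(T) = -0.24544525
exp(-rT) = 0.97482238; exp(-qT) = 0.99800200
C = S_0 * exp(-qT) * N(d1) - K * exp(-rT) * N(d2)
N(d1) = 0.51491595; N(d2) = 0.40305585
C = 0.9200 * 0.99800200 * 0.51491595 - 0.9700 * 0.97482238 * 0.40305585 = 0.0917


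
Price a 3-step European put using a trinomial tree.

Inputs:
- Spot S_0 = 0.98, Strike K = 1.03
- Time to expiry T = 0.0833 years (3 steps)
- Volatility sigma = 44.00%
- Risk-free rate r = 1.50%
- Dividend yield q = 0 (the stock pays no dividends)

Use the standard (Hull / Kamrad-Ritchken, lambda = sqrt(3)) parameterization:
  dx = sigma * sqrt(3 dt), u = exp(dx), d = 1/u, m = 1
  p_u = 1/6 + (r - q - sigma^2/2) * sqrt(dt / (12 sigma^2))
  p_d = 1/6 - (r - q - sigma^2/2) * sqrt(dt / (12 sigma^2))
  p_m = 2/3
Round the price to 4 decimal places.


dt = T/N = 0.027767; dx = sigma*sqrt(3*dt) = 0.126992
u = exp(dx) = 1.135408; d = 1/u = 0.880741
p_u = 0.157724, p_m = 0.666667, p_d = 0.175609
Discount per step: exp(-r*dt) = 0.999584
Stock lattice S(k, j) with j the centered position index:
  k=0: S(0,+0) = 0.9800
  k=1: S(1,-1) = 0.8631; S(1,+0) = 0.9800; S(1,+1) = 1.1127
  k=2: S(2,-2) = 0.7602; S(2,-1) = 0.8631; S(2,+0) = 0.9800; S(2,+1) = 1.1127; S(2,+2) = 1.2634
  k=3: S(3,-3) = 0.6695; S(3,-2) = 0.7602; S(3,-1) = 0.8631; S(3,+0) = 0.9800; S(3,+1) = 1.1127; S(3,+2) = 1.2634; S(3,+3) = 1.4344
Terminal payoffs V(N, j) = max(K - S_T, 0):
  V(3,-3) = 0.360469; V(3,-2) = 0.269809; V(3,-1) = 0.166874; V(3,+0) = 0.050000; V(3,+1) = 0.000000; V(3,+2) = 0.000000; V(3,+3) = 0.000000
Backward induction: V(k, j) = exp(-r*dt) * [p_u * V(k+1, j+1) + p_m * V(k+1, j) + p_d * V(k+1, j-1)]
  V(2,-2) = exp(-r*dt) * [p_u*0.166874 + p_m*0.269809 + p_d*0.360469] = 0.269382
  V(2,-1) = exp(-r*dt) * [p_u*0.050000 + p_m*0.166874 + p_d*0.269809] = 0.166447
  V(2,+0) = exp(-r*dt) * [p_u*0.000000 + p_m*0.050000 + p_d*0.166874] = 0.062612
  V(2,+1) = exp(-r*dt) * [p_u*0.000000 + p_m*0.000000 + p_d*0.050000] = 0.008777
  V(2,+2) = exp(-r*dt) * [p_u*0.000000 + p_m*0.000000 + p_d*0.000000] = 0.000000
  V(1,-1) = exp(-r*dt) * [p_u*0.062612 + p_m*0.166447 + p_d*0.269382] = 0.168076
  V(1,+0) = exp(-r*dt) * [p_u*0.008777 + p_m*0.062612 + p_d*0.166447] = 0.072325
  V(1,+1) = exp(-r*dt) * [p_u*0.000000 + p_m*0.008777 + p_d*0.062612] = 0.016839
  V(0,+0) = exp(-r*dt) * [p_u*0.016839 + p_m*0.072325 + p_d*0.168076] = 0.080355

Answer: Price = V(0,0) = 0.0804


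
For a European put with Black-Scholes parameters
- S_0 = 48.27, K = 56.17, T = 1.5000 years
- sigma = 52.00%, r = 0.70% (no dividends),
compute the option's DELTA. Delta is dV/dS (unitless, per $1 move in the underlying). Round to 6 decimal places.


Answer: Delta = -0.461394

Derivation:
d1 = 0.0969235505; d2 = -0.5399437826
phi(d1) = 0.3970728076; exp(-qT) = 1.0000000000; exp(-rT) = 0.9895549326
N(-d1) = 0.4613935531
Delta = -exp(-qT) * N(-d1) = -1.0000000000 * 0.4613935531 = -0.461394


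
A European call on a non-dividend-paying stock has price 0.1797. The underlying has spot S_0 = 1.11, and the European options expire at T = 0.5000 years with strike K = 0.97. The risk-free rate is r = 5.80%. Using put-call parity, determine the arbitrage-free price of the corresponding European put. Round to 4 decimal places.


Answer: Put price = 0.0120

Derivation:
Put-call parity: C - P = S_0 * exp(-qT) - K * exp(-rT).
S_0 * exp(-qT) = 1.1100 * 1.00000000 = 1.11000000
K * exp(-rT) = 0.9700 * 0.97141646 = 0.94227397
P = C - S*exp(-qT) + K*exp(-rT)
P = 0.1797 - 1.11000000 + 0.94227397 = 0.0120


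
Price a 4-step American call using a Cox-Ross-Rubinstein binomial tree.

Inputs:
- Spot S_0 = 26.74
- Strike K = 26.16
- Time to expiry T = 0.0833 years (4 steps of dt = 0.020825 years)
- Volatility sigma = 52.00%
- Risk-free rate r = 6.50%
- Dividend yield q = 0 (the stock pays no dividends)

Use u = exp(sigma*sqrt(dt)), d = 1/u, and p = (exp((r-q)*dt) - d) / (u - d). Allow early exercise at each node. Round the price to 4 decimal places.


dt = T/N = 0.020825
u = exp(sigma*sqrt(dt)) = 1.077928; d = 1/u = 0.927706
p = (exp((r-q)*dt) - d) / (u - d) = 0.490266
Discount per step: exp(-r*dt) = 0.998647
Stock lattice S(k, i) with i counting down-moves:
  k=0: S(0,0) = 26.7400
  k=1: S(1,0) = 28.8238; S(1,1) = 24.8069
  k=2: S(2,0) = 31.0700; S(2,1) = 26.7400; S(2,2) = 23.0135
  k=3: S(3,0) = 33.4912; S(3,1) = 28.8238; S(3,2) = 24.8069; S(3,3) = 21.3497
  k=4: S(4,0) = 36.1011; S(4,1) = 31.0700; S(4,2) = 26.7400; S(4,3) = 23.0135; S(4,4) = 19.8063
Terminal payoffs V(N, i) = max(S_T - K, 0):
  V(4,0) = 9.941076; V(4,1) = 4.909966; V(4,2) = 0.580000; V(4,3) = 0.000000; V(4,4) = 0.000000
Backward induction: V(k, i) = exp(-r*dt) * [p * V(k+1, i) + (1-p) * V(k+1, i+1)]; then take max(V_cont, immediate exercise) for American.
  V(3,0) = exp(-r*dt) * [p*9.941076 + (1-p)*4.909966] = 7.366567; exercise = 7.331181; V(3,0) = max -> 7.366567
  V(3,1) = exp(-r*dt) * [p*4.909966 + (1-p)*0.580000] = 2.699177; exercise = 2.663790; V(3,1) = max -> 2.699177
  V(3,2) = exp(-r*dt) * [p*0.580000 + (1-p)*0.000000] = 0.283969; exercise = 0.000000; V(3,2) = max -> 0.283969
  V(3,3) = exp(-r*dt) * [p*0.000000 + (1-p)*0.000000] = 0.000000; exercise = 0.000000; V(3,3) = max -> 0.000000
  V(2,0) = exp(-r*dt) * [p*7.366567 + (1-p)*2.699177] = 4.980691; exercise = 4.909966; V(2,0) = max -> 4.980691
  V(2,1) = exp(-r*dt) * [p*2.699177 + (1-p)*0.283969] = 1.466077; exercise = 0.580000; V(2,1) = max -> 1.466077
  V(2,2) = exp(-r*dt) * [p*0.283969 + (1-p)*0.000000] = 0.139032; exercise = 0.000000; V(2,2) = max -> 0.139032
  V(1,0) = exp(-r*dt) * [p*4.980691 + (1-p)*1.466077] = 3.184857; exercise = 2.663790; V(1,0) = max -> 3.184857
  V(1,1) = exp(-r*dt) * [p*1.466077 + (1-p)*0.139032] = 0.788568; exercise = 0.000000; V(1,1) = max -> 0.788568
  V(0,0) = exp(-r*dt) * [p*3.184857 + (1-p)*0.788568] = 1.960731; exercise = 0.580000; V(0,0) = max -> 1.960731

Answer: Price = V(0,0) = 1.9607


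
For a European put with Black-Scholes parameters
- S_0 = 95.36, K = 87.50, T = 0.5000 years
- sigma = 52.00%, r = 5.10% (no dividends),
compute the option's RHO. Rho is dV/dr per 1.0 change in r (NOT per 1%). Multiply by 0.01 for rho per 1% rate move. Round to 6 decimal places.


Answer: Rho = -19.296744

Derivation:
d1 = 0.4871432943; d2 = 0.1194477681
phi(d1) = 0.3543065331; exp(-qT) = 1.0000000000; exp(-rT) = 0.9748223790
N(-d2) = 0.4524603093
Rho = -K*T*exp(-rT)*N(-d2) = -87.5000 * 0.5000 * 0.9748223790 * 0.4524603093 = -19.296744


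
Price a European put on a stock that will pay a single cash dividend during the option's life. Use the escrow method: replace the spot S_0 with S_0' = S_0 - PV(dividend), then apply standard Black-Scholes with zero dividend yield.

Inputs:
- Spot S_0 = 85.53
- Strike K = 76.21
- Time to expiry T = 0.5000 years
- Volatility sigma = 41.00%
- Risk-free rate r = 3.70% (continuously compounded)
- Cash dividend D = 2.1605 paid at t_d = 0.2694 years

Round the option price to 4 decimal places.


Answer: Price = 5.4545

Derivation:
PV(D) = D * exp(-r * t_d) = 2.1605 * 0.99008171 = 2.13907154
S_0' = S_0 - PV(D) = 85.5300 - 2.13907154 = 83.39092846
d1 = (ln(S_0'/K) + (r + sigma^2/2)*T) / (sigma*sqrt(T)) = 0.51936767
d2 = d1 - sigma*sqrt(T) = 0.22945389
exp(-rT) = 0.98167007
N(-d1) = 0.30175219; N(-d2) = 0.40925808
P = K * exp(-rT) * N(-d2) - S_0' * N(-d1) = 76.2100 * 0.98167007 * 0.40925808 - 83.39092846 * 0.30175219 = 5.4545


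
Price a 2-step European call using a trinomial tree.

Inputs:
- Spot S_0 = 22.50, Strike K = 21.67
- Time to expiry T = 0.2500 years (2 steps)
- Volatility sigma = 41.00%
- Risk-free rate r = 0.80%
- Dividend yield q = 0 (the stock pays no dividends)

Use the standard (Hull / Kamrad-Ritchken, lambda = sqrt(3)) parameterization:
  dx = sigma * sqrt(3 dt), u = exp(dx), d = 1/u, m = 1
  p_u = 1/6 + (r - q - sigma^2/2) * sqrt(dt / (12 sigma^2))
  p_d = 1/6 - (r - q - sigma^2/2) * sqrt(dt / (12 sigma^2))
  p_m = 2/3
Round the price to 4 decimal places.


dt = T/N = 0.125000; dx = sigma*sqrt(3*dt) = 0.251073
u = exp(dx) = 1.285404; d = 1/u = 0.777966
p_u = 0.147735, p_m = 0.666667, p_d = 0.185598
Discount per step: exp(-r*dt) = 0.999000
Stock lattice S(k, j) with j the centered position index:
  k=0: S(0,+0) = 22.5000
  k=1: S(1,-1) = 17.5042; S(1,+0) = 22.5000; S(1,+1) = 28.9216
  k=2: S(2,-2) = 13.6177; S(2,-1) = 17.5042; S(2,+0) = 22.5000; S(2,+1) = 28.9216; S(2,+2) = 37.1759
Terminal payoffs V(N, j) = max(S_T - K, 0):
  V(2,-2) = 0.000000; V(2,-1) = 0.000000; V(2,+0) = 0.830000; V(2,+1) = 7.251579; V(2,+2) = 15.505900
Backward induction: V(k, j) = exp(-r*dt) * [p_u * V(k+1, j+1) + p_m * V(k+1, j) + p_d * V(k+1, j-1)]
  V(1,-1) = exp(-r*dt) * [p_u*0.830000 + p_m*0.000000 + p_d*0.000000] = 0.122498
  V(1,+0) = exp(-r*dt) * [p_u*7.251579 + p_m*0.830000 + p_d*0.000000] = 1.623024
  V(1,+1) = exp(-r*dt) * [p_u*15.505900 + p_m*7.251579 + p_d*0.830000] = 7.271927
  V(0,+0) = exp(-r*dt) * [p_u*7.271927 + p_m*1.623024 + p_d*0.122498] = 2.176895

Answer: Price = V(0,0) = 2.1769


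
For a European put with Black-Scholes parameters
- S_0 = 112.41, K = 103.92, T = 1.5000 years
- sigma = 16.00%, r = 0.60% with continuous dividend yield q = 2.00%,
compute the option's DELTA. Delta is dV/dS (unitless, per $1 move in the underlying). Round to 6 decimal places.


Answer: Delta = -0.337413

Derivation:
d1 = 0.3915689448; d2 = 0.1956097654
phi(d1) = 0.3695010664; exp(-qT) = 0.9704455335; exp(-rT) = 0.9910403788
N(-d1) = 0.3476883688
Delta = -exp(-qT) * N(-d1) = -0.9704455335 * 0.3476883688 = -0.337413


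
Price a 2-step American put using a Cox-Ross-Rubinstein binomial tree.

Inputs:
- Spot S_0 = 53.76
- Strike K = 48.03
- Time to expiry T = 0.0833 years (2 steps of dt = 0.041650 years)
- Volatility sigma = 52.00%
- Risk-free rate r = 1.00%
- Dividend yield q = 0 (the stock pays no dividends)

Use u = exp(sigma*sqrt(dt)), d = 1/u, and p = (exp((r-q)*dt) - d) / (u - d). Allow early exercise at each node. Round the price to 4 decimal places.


Answer: Price = V(0,0) = 1.2511

Derivation:
dt = T/N = 0.041650
u = exp(sigma*sqrt(dt)) = 1.111959; d = 1/u = 0.899314
p = (exp((r-q)*dt) - d) / (u - d) = 0.475453
Discount per step: exp(-r*dt) = 0.999584
Stock lattice S(k, i) with i counting down-moves:
  k=0: S(0,0) = 53.7600
  k=1: S(1,0) = 59.7789; S(1,1) = 48.3471
  k=2: S(2,0) = 66.4717; S(2,1) = 53.7600; S(2,2) = 43.4792
Terminal payoffs V(N, i) = max(K - S_T, 0):
  V(2,0) = 0.000000; V(2,1) = 0.000000; V(2,2) = 4.550783
Backward induction: V(k, i) = exp(-r*dt) * [p * V(k+1, i) + (1-p) * V(k+1, i+1)]; then take max(V_cont, immediate exercise) for American.
  V(1,0) = exp(-r*dt) * [p*0.000000 + (1-p)*0.000000] = 0.000000; exercise = 0.000000; V(1,0) = max -> 0.000000
  V(1,1) = exp(-r*dt) * [p*0.000000 + (1-p)*4.550783] = 2.386105; exercise = 0.000000; V(1,1) = max -> 2.386105
  V(0,0) = exp(-r*dt) * [p*0.000000 + (1-p)*2.386105] = 1.251103; exercise = 0.000000; V(0,0) = max -> 1.251103


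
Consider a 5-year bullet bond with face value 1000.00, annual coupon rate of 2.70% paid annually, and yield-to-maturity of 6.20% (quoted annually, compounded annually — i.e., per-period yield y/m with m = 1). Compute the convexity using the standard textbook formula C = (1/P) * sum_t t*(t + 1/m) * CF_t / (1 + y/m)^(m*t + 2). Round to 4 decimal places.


Answer: Convexity = 24.6207

Derivation:
Coupon per period c = face * coupon_rate / m = 27.000000
Periods per year m = 1; per-period yield y/m = 0.062000
Number of cashflows N = 5
Cashflows (t years, CF_t, discount factor 1/(1+y/m)^(m*t), PV):
  t = 1.0000: CF_t = 27.000000, DF = 0.941620, PV = 25.423729
  t = 2.0000: CF_t = 27.000000, DF = 0.886647, PV = 23.939481
  t = 3.0000: CF_t = 27.000000, DF = 0.834885, PV = 22.541884
  t = 4.0000: CF_t = 27.000000, DF = 0.786144, PV = 21.225880
  t = 5.0000: CF_t = 1027.000000, DF = 0.740248, PV = 760.235000
Price P = sum_t PV_t = 853.365973
Convexity numerator sum_t t*(t + 1/m) * CF_t / (1+y/m)^(m*t + 2):
  t = 1.0000: term = 45.083768
  t = 2.0000: term = 127.355278
  t = 3.0000: term = 239.840448
  t = 4.0000: term = 376.397439
  t = 5.0000: term = 20221.812587
Convexity = (1/P) * sum = 21010.489520 / 853.365973 = 24.620726


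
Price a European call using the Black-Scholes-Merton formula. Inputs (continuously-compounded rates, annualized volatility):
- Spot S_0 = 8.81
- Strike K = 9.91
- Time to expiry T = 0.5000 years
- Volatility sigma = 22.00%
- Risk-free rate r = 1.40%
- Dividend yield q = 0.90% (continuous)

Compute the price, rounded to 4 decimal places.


d1 = (ln(S/K) + (r - q + 0.5*sigma^2) * T) / (sigma * sqrt(T)) = -0.66247490
d2 = d1 - sigma * sqrt(T) = -0.81803839
exp(-rT) = 0.99302444; exp(-qT) = 0.99551011
C = S_0 * exp(-qT) * N(d1) - K * exp(-rT) * N(d2)
N(d1) = 0.25383346; N(d2) = 0.20666763
C = 8.8100 * 0.99551011 * 0.25383346 - 9.9100 * 0.99302444 * 0.20666763 = 0.1924

Answer: Price = 0.1924


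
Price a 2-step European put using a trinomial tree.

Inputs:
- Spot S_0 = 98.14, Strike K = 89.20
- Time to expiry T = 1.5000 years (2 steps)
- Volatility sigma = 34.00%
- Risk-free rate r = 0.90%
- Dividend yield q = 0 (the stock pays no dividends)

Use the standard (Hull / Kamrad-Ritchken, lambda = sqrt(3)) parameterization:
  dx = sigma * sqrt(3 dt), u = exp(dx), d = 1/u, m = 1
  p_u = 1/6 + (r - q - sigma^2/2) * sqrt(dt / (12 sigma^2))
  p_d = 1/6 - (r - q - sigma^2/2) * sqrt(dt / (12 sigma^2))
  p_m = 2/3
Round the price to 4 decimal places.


Answer: Price = V(0,0) = 10.2426

Derivation:
dt = T/N = 0.750000; dx = sigma*sqrt(3*dt) = 0.510000
u = exp(dx) = 1.665291; d = 1/u = 0.600496
p_u = 0.130784, p_m = 0.666667, p_d = 0.202549
Discount per step: exp(-r*dt) = 0.993273
Stock lattice S(k, j) with j the centered position index:
  k=0: S(0,+0) = 98.1400
  k=1: S(1,-1) = 58.9326; S(1,+0) = 98.1400; S(1,+1) = 163.4317
  k=2: S(2,-2) = 35.3888; S(2,-1) = 58.9326; S(2,+0) = 98.1400; S(2,+1) = 163.4317; S(2,+2) = 272.1613
Terminal payoffs V(N, j) = max(K - S_T, 0):
  V(2,-2) = 53.811213; V(2,-1) = 30.267364; V(2,+0) = 0.000000; V(2,+1) = 0.000000; V(2,+2) = 0.000000
Backward induction: V(k, j) = exp(-r*dt) * [p_u * V(k+1, j+1) + p_m * V(k+1, j) + p_d * V(k+1, j-1)]
  V(1,-1) = exp(-r*dt) * [p_u*0.000000 + p_m*30.267364 + p_d*53.811213] = 30.868583
  V(1,+0) = exp(-r*dt) * [p_u*0.000000 + p_m*0.000000 + p_d*30.267364] = 6.089383
  V(1,+1) = exp(-r*dt) * [p_u*0.000000 + p_m*0.000000 + p_d*0.000000] = 0.000000
  V(0,+0) = exp(-r*dt) * [p_u*0.000000 + p_m*6.089383 + p_d*30.868583] = 10.242618


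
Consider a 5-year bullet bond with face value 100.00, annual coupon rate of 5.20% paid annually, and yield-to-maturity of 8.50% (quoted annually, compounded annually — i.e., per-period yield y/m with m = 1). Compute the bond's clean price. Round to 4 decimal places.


Answer: Price = 86.9959

Derivation:
Coupon per period c = face * coupon_rate / m = 5.200000
Periods per year m = 1; per-period yield y/m = 0.085000
Number of cashflows N = 5
Cashflows (t years, CF_t, discount factor 1/(1+y/m)^(m*t), PV):
  t = 1.0000: CF_t = 5.200000, DF = 0.921659, PV = 4.792627
  t = 2.0000: CF_t = 5.200000, DF = 0.849455, PV = 4.417167
  t = 3.0000: CF_t = 5.200000, DF = 0.782908, PV = 4.071122
  t = 4.0000: CF_t = 5.200000, DF = 0.721574, PV = 3.752186
  t = 5.0000: CF_t = 105.200000, DF = 0.665045, PV = 69.962779
Price P = sum_t PV_t = 86.995881


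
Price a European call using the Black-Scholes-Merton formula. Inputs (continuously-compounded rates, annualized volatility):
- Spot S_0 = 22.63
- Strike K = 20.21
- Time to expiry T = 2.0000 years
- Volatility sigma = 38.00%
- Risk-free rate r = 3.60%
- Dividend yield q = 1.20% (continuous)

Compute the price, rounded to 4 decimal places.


d1 = (ln(S/K) + (r - q + 0.5*sigma^2) * T) / (sigma * sqrt(T)) = 0.56847464
d2 = d1 - sigma * sqrt(T) = 0.03107349
exp(-rT) = 0.93053090; exp(-qT) = 0.97628571
C = S_0 * exp(-qT) * N(d1) - K * exp(-rT) * N(d2)
N(d1) = 0.71514364; N(d2) = 0.51239453
C = 22.6300 * 0.97628571 * 0.71514364 - 20.2100 * 0.93053090 * 0.51239453 = 6.1638

Answer: Price = 6.1638


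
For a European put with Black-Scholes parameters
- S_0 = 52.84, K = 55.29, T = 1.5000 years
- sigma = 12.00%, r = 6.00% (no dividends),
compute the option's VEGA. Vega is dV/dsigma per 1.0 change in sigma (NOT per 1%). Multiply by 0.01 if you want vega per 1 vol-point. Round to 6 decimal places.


Answer: Vega = 24.042449

Derivation:
d1 = 0.3774692224; d2 = 0.2304998378
phi(d1) = 0.3715097983; exp(-qT) = 1.0000000000; exp(-rT) = 0.9139311853
Vega = S * exp(-qT) * phi(d1) * sqrt(T) = 52.8400 * 1.0000000000 * 0.3715097983 * 1.2247448714 = 24.042449


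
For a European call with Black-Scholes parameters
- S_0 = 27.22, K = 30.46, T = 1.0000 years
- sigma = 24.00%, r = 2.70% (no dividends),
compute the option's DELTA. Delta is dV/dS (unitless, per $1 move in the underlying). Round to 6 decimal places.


Answer: Delta = 0.406680

Derivation:
d1 = -0.2360931260; d2 = -0.4760931260
phi(d1) = 0.3879772732; exp(-qT) = 1.0000000000; exp(-rT) = 0.9733612415
N(d1) = 0.4066802039
Delta = exp(-qT) * N(d1) = 1.0000000000 * 0.4066802039 = 0.406680


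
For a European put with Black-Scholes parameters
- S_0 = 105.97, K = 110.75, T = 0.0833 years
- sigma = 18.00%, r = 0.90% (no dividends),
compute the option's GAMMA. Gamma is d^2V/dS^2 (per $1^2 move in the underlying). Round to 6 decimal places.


d1 = -0.8088411749; d2 = -0.8607923057
phi(d1) = 0.2876385688; exp(-qT) = 1.0000000000; exp(-rT) = 0.9992505810
Gamma = exp(-qT) * phi(d1) / (S * sigma * sqrt(T)) = 1.0000000000 * 0.2876385688 / (105.9700 * 0.1800 * 0.2886173938) = 0.052248

Answer: Gamma = 0.052248


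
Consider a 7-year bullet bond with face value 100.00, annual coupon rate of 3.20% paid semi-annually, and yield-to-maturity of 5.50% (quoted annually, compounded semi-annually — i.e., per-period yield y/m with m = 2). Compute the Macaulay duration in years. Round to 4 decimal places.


Answer: Macaulay duration = 6.2649 years

Derivation:
Coupon per period c = face * coupon_rate / m = 1.600000
Periods per year m = 2; per-period yield y/m = 0.027500
Number of cashflows N = 14
Cashflows (t years, CF_t, discount factor 1/(1+y/m)^(m*t), PV):
  t = 0.5000: CF_t = 1.600000, DF = 0.973236, PV = 1.557178
  t = 1.0000: CF_t = 1.600000, DF = 0.947188, PV = 1.515501
  t = 1.5000: CF_t = 1.600000, DF = 0.921838, PV = 1.474940
  t = 2.0000: CF_t = 1.600000, DF = 0.897166, PV = 1.435465
  t = 2.5000: CF_t = 1.600000, DF = 0.873154, PV = 1.397046
  t = 3.0000: CF_t = 1.600000, DF = 0.849785, PV = 1.359656
  t = 3.5000: CF_t = 1.600000, DF = 0.827041, PV = 1.323266
  t = 4.0000: CF_t = 1.600000, DF = 0.804906, PV = 1.287850
  t = 4.5000: CF_t = 1.600000, DF = 0.783364, PV = 1.253382
  t = 5.0000: CF_t = 1.600000, DF = 0.762398, PV = 1.219837
  t = 5.5000: CF_t = 1.600000, DF = 0.741993, PV = 1.187189
  t = 6.0000: CF_t = 1.600000, DF = 0.722134, PV = 1.155415
  t = 6.5000: CF_t = 1.600000, DF = 0.702807, PV = 1.124492
  t = 7.0000: CF_t = 101.600000, DF = 0.683997, PV = 69.494123
Price P = sum_t PV_t = 86.785341
Macaulay numerator sum_t t * PV_t:
  t * PV_t at t = 0.5000: 0.778589
  t * PV_t at t = 1.0000: 1.515501
  t * PV_t at t = 1.5000: 2.212411
  t * PV_t at t = 2.0000: 2.870930
  t * PV_t at t = 2.5000: 3.492616
  t * PV_t at t = 3.0000: 4.078968
  t * PV_t at t = 3.5000: 4.631431
  t * PV_t at t = 4.0000: 5.151401
  t * PV_t at t = 4.5000: 5.640220
  t * PV_t at t = 5.0000: 6.099183
  t * PV_t at t = 5.5000: 6.529539
  t * PV_t at t = 6.0000: 6.932490
  t * PV_t at t = 6.5000: 7.309195
  t * PV_t at t = 7.0000: 486.458863
Macaulay duration D = (sum_t t * PV_t) / P = 543.701337 / 86.785341 = 6.264898


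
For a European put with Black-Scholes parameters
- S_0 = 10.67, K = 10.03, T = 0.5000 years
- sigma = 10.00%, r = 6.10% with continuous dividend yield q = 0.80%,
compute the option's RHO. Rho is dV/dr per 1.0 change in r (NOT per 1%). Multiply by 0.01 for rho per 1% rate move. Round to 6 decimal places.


Answer: Rho = -0.546459

Derivation:
d1 = 1.2848902847; d2 = 1.2141796066
phi(d1) = 0.1747480503; exp(-qT) = 0.9960079893; exp(-rT) = 0.9699604321
N(-d2) = 0.1123395731
Rho = -K*T*exp(-rT)*N(-d2) = -10.0300 * 0.5000 * 0.9699604321 * 0.1123395731 = -0.546459


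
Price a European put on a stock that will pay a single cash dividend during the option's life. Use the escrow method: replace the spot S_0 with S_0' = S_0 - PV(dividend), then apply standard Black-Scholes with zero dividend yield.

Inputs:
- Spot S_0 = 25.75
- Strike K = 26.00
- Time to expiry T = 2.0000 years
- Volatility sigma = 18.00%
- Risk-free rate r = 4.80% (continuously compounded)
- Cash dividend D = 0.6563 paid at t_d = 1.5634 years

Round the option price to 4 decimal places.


Answer: Price = 1.7822

Derivation:
PV(D) = D * exp(-r * t_d) = 0.6563 * 0.92770341 = 0.60885175
S_0' = S_0 - PV(D) = 25.7500 - 0.60885175 = 25.14114825
d1 = (ln(S_0'/K) + (r + sigma^2/2)*T) / (sigma*sqrt(T)) = 0.37244626
d2 = d1 - sigma*sqrt(T) = 0.11788782
exp(-rT) = 0.90846402
N(-d1) = 0.35478031; N(-d2) = 0.45307827
P = K * exp(-rT) * N(-d2) - S_0' * N(-d1) = 26.0000 * 0.90846402 * 0.45307827 - 25.14114825 * 0.35478031 = 1.7822


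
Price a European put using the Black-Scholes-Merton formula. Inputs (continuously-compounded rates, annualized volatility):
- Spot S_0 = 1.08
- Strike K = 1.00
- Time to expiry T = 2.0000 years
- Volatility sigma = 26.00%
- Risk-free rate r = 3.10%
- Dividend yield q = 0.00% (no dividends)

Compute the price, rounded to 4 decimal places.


Answer: Price = 0.0875

Derivation:
d1 = (ln(S/K) + (r - q + 0.5*sigma^2) * T) / (sigma * sqrt(T)) = 0.56177197
d2 = d1 - sigma * sqrt(T) = 0.19407645
exp(-rT) = 0.93988289; exp(-qT) = 1.00000000
P = K * exp(-rT) * N(-d2) - S_0 * exp(-qT) * N(-d1)
N(-d1) = 0.28713570; N(-d2) = 0.42305801
P = 1.0000 * 0.93988289 * 0.42305801 - 1.0800 * 1.00000000 * 0.28713570 = 0.0875


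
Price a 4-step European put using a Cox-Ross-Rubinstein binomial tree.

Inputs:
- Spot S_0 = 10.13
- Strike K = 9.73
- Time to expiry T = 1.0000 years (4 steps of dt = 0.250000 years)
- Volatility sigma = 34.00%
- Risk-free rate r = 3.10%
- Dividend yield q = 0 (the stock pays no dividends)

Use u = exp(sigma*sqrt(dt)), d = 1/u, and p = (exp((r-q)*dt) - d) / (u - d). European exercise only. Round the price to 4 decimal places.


Answer: Price = V(0,0) = 0.9836

Derivation:
dt = T/N = 0.250000
u = exp(sigma*sqrt(dt)) = 1.185305; d = 1/u = 0.843665
p = (exp((r-q)*dt) - d) / (u - d) = 0.480375
Discount per step: exp(-r*dt) = 0.992280
Stock lattice S(k, i) with i counting down-moves:
  k=0: S(0,0) = 10.1300
  k=1: S(1,0) = 12.0071; S(1,1) = 8.5463
  k=2: S(2,0) = 14.2321; S(2,1) = 10.1300; S(2,2) = 7.2102
  k=3: S(3,0) = 16.8694; S(3,1) = 12.0071; S(3,2) = 8.5463; S(3,3) = 6.0830
  k=4: S(4,0) = 19.9954; S(4,1) = 14.2321; S(4,2) = 10.1300; S(4,3) = 7.2102; S(4,4) = 5.1320
Terminal payoffs V(N, i) = max(K - S_T, 0):
  V(4,0) = 0.000000; V(4,1) = 0.000000; V(4,2) = 0.000000; V(4,3) = 2.519767; V(4,4) = 4.597970
Backward induction: V(k, i) = exp(-r*dt) * [p * V(k+1, i) + (1-p) * V(k+1, i+1)].
  V(3,0) = exp(-r*dt) * [p*0.000000 + (1-p)*0.000000] = 0.000000
  V(3,1) = exp(-r*dt) * [p*0.000000 + (1-p)*0.000000] = 0.000000
  V(3,2) = exp(-r*dt) * [p*0.000000 + (1-p)*2.519767] = 1.299226
  V(3,3) = exp(-r*dt) * [p*2.519767 + (1-p)*4.597970] = 3.571864
  V(2,0) = exp(-r*dt) * [p*0.000000 + (1-p)*0.000000] = 0.000000
  V(2,1) = exp(-r*dt) * [p*0.000000 + (1-p)*1.299226] = 0.669899
  V(2,2) = exp(-r*dt) * [p*1.299226 + (1-p)*3.571864] = 2.460999
  V(1,0) = exp(-r*dt) * [p*0.000000 + (1-p)*0.669899] = 0.345409
  V(1,1) = exp(-r*dt) * [p*0.669899 + (1-p)*2.460999] = 1.588242
  V(0,0) = exp(-r*dt) * [p*0.345409 + (1-p)*1.588242] = 0.983564


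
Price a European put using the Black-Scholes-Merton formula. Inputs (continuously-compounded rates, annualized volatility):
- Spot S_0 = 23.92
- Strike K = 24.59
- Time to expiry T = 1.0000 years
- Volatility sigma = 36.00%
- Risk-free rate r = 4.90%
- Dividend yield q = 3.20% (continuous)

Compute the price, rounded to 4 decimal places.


d1 = (ln(S/K) + (r - q + 0.5*sigma^2) * T) / (sigma * sqrt(T)) = 0.15048631
d2 = d1 - sigma * sqrt(T) = -0.20951369
exp(-rT) = 0.95218113; exp(-qT) = 0.96850658
P = K * exp(-rT) * N(-d2) - S_0 * exp(-qT) * N(-d1)
N(-d1) = 0.44019047; N(-d2) = 0.58297637
P = 24.5900 * 0.95218113 * 0.58297637 - 23.9200 * 0.96850658 * 0.44019047 = 3.4521

Answer: Price = 3.4521


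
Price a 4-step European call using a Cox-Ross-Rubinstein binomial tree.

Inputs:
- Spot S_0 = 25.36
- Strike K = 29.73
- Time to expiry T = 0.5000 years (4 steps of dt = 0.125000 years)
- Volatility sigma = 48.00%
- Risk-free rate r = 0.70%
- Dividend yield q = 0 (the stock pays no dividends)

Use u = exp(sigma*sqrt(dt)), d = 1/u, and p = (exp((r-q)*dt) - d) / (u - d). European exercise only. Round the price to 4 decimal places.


Answer: Price = V(0,0) = 2.1393

Derivation:
dt = T/N = 0.125000
u = exp(sigma*sqrt(dt)) = 1.184956; d = 1/u = 0.843913
p = (exp((r-q)*dt) - d) / (u - d) = 0.460242
Discount per step: exp(-r*dt) = 0.999125
Stock lattice S(k, i) with i counting down-moves:
  k=0: S(0,0) = 25.3600
  k=1: S(1,0) = 30.0505; S(1,1) = 21.4016
  k=2: S(2,0) = 35.6085; S(2,1) = 25.3600; S(2,2) = 18.0611
  k=3: S(3,0) = 42.1945; S(3,1) = 30.0505; S(3,2) = 21.4016; S(3,3) = 15.2420
  k=4: S(4,0) = 49.9986; S(4,1) = 35.6085; S(4,2) = 25.3600; S(4,3) = 18.0611; S(4,4) = 12.8629
Terminal payoffs V(N, i) = max(S_T - K, 0):
  V(4,0) = 20.268632; V(4,1) = 5.878500; V(4,2) = 0.000000; V(4,3) = 0.000000; V(4,4) = 0.000000
Backward induction: V(k, i) = exp(-r*dt) * [p * V(k+1, i) + (1-p) * V(k+1, i+1)].
  V(3,0) = exp(-r*dt) * [p*20.268632 + (1-p)*5.878500] = 12.490508
  V(3,1) = exp(-r*dt) * [p*5.878500 + (1-p)*0.000000] = 2.703166
  V(3,2) = exp(-r*dt) * [p*0.000000 + (1-p)*0.000000] = 0.000000
  V(3,3) = exp(-r*dt) * [p*0.000000 + (1-p)*0.000000] = 0.000000
  V(2,0) = exp(-r*dt) * [p*12.490508 + (1-p)*2.703166] = 7.201407
  V(2,1) = exp(-r*dt) * [p*2.703166 + (1-p)*0.000000] = 1.243022
  V(2,2) = exp(-r*dt) * [p*0.000000 + (1-p)*0.000000] = 0.000000
  V(1,0) = exp(-r*dt) * [p*7.201407 + (1-p)*1.243022] = 3.981835
  V(1,1) = exp(-r*dt) * [p*1.243022 + (1-p)*0.000000] = 0.571591
  V(0,0) = exp(-r*dt) * [p*3.981835 + (1-p)*0.571591] = 2.139255


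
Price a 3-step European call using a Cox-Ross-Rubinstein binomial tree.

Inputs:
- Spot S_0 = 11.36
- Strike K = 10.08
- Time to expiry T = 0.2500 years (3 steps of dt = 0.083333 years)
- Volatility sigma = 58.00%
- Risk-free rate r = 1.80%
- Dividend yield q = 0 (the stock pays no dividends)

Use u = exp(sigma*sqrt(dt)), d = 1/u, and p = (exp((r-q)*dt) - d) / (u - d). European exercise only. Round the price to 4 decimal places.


dt = T/N = 0.083333
u = exp(sigma*sqrt(dt)) = 1.182264; d = 1/u = 0.845834
p = (exp((r-q)*dt) - d) / (u - d) = 0.462702
Discount per step: exp(-r*dt) = 0.998501
Stock lattice S(k, i) with i counting down-moves:
  k=0: S(0,0) = 11.3600
  k=1: S(1,0) = 13.4305; S(1,1) = 9.6087
  k=2: S(2,0) = 15.8784; S(2,1) = 11.3600; S(2,2) = 8.1274
  k=3: S(3,0) = 18.7725; S(3,1) = 13.4305; S(3,2) = 9.6087; S(3,3) = 6.8744
Terminal payoffs V(N, i) = max(S_T - K, 0):
  V(3,0) = 8.692502; V(3,1) = 3.350524; V(3,2) = 0.000000; V(3,3) = 0.000000
Backward induction: V(k, i) = exp(-r*dt) * [p * V(k+1, i) + (1-p) * V(k+1, i+1)].
  V(2,0) = exp(-r*dt) * [p*8.692502 + (1-p)*3.350524] = 5.813538
  V(2,1) = exp(-r*dt) * [p*3.350524 + (1-p)*0.000000] = 1.547969
  V(2,2) = exp(-r*dt) * [p*0.000000 + (1-p)*0.000000] = 0.000000
  V(1,0) = exp(-r*dt) * [p*5.813538 + (1-p)*1.547969] = 3.516376
  V(1,1) = exp(-r*dt) * [p*1.547969 + (1-p)*0.000000] = 0.715174
  V(0,0) = exp(-r*dt) * [p*3.516376 + (1-p)*0.715174] = 2.008280

Answer: Price = V(0,0) = 2.0083


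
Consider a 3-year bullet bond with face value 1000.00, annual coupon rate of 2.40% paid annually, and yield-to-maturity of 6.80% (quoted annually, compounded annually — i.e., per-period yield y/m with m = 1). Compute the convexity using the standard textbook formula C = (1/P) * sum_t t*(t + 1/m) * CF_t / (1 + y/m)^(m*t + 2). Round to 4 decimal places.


Coupon per period c = face * coupon_rate / m = 24.000000
Periods per year m = 1; per-period yield y/m = 0.068000
Number of cashflows N = 3
Cashflows (t years, CF_t, discount factor 1/(1+y/m)^(m*t), PV):
  t = 1.0000: CF_t = 24.000000, DF = 0.936330, PV = 22.471910
  t = 2.0000: CF_t = 24.000000, DF = 0.876713, PV = 21.041114
  t = 3.0000: CF_t = 1024.000000, DF = 0.820892, PV = 840.593831
Price P = sum_t PV_t = 884.106856
Convexity numerator sum_t t*(t + 1/m) * CF_t / (1+y/m)^(m*t + 2):
  t = 1.0000: term = 39.402836
  t = 2.0000: term = 110.682123
  t = 3.0000: term = 8843.515457
Convexity = (1/P) * sum = 8993.600416 / 884.106856 = 10.172526

Answer: Convexity = 10.1725


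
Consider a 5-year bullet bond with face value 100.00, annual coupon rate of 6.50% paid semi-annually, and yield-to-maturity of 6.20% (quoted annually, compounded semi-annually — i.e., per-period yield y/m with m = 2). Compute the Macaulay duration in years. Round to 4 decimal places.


Coupon per period c = face * coupon_rate / m = 3.250000
Periods per year m = 2; per-period yield y/m = 0.031000
Number of cashflows N = 10
Cashflows (t years, CF_t, discount factor 1/(1+y/m)^(m*t), PV):
  t = 0.5000: CF_t = 3.250000, DF = 0.969932, PV = 3.152279
  t = 1.0000: CF_t = 3.250000, DF = 0.940768, PV = 3.057497
  t = 1.5000: CF_t = 3.250000, DF = 0.912481, PV = 2.965564
  t = 2.0000: CF_t = 3.250000, DF = 0.885045, PV = 2.876396
  t = 2.5000: CF_t = 3.250000, DF = 0.858434, PV = 2.789909
  t = 3.0000: CF_t = 3.250000, DF = 0.832622, PV = 2.706022
  t = 3.5000: CF_t = 3.250000, DF = 0.807587, PV = 2.624658
  t = 4.0000: CF_t = 3.250000, DF = 0.783305, PV = 2.545740
  t = 4.5000: CF_t = 3.250000, DF = 0.759752, PV = 2.469195
  t = 5.0000: CF_t = 103.250000, DF = 0.736908, PV = 76.085764
Price P = sum_t PV_t = 101.273025
Macaulay numerator sum_t t * PV_t:
  t * PV_t at t = 0.5000: 1.576140
  t * PV_t at t = 1.0000: 3.057497
  t * PV_t at t = 1.5000: 4.448347
  t * PV_t at t = 2.0000: 5.752792
  t * PV_t at t = 2.5000: 6.974772
  t * PV_t at t = 3.0000: 8.118067
  t * PV_t at t = 3.5000: 9.186303
  t * PV_t at t = 4.0000: 10.182960
  t * PV_t at t = 4.5000: 11.111377
  t * PV_t at t = 5.0000: 380.428821
Macaulay duration D = (sum_t t * PV_t) / P = 440.837076 / 101.273025 = 4.352957

Answer: Macaulay duration = 4.3530 years


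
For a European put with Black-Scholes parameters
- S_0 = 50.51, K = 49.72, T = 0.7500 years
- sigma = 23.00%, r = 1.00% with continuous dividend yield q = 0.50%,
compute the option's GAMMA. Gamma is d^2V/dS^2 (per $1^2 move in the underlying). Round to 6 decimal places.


Answer: Gamma = 0.038741

Derivation:
d1 = 0.1975620821; d2 = -0.0016237608
phi(d1) = 0.3912322438; exp(-qT) = 0.9962570225; exp(-rT) = 0.9925280548
Gamma = exp(-qT) * phi(d1) / (S * sigma * sqrt(T)) = 0.9962570225 * 0.3912322438 / (50.5100 * 0.2300 * 0.8660254038) = 0.038741


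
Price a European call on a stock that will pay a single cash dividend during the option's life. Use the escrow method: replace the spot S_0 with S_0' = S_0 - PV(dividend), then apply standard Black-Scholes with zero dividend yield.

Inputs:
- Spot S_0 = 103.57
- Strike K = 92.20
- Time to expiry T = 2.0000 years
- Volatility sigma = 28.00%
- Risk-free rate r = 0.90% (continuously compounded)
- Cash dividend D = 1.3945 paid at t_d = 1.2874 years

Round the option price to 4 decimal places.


PV(D) = D * exp(-r * t_d) = 1.3945 * 0.98848027 = 1.37843573
S_0' = S_0 - PV(D) = 103.5700 - 1.37843573 = 102.19156427
d1 = (ln(S_0'/K) + (r + sigma^2/2)*T) / (sigma*sqrt(T)) = 0.50328073
d2 = d1 - sigma*sqrt(T) = 0.10730093
exp(-rT) = 0.98216103
N(d1) = 0.69261654; N(d2) = 0.54272488
C = S_0' * N(d1) - K * exp(-rT) * N(d2) = 102.19156427 * 0.69261654 - 92.2000 * 0.98216103 * 0.54272488 = 21.6330

Answer: Price = 21.6330


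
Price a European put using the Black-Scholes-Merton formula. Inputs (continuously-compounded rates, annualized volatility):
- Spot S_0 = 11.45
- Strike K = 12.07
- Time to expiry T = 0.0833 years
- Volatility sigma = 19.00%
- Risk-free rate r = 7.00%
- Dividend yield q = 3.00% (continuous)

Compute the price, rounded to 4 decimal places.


d1 = (ln(S/K) + (r - q + 0.5*sigma^2) * T) / (sigma * sqrt(T)) = -0.87345175
d2 = d1 - sigma * sqrt(T) = -0.92828906
exp(-rT) = 0.99418597; exp(-qT) = 0.99750412
P = K * exp(-rT) * N(-d2) - S_0 * exp(-qT) * N(-d1)
N(-d1) = 0.80879155; N(-d2) = 0.82337118
P = 12.0700 * 0.99418597 * 0.82337118 - 11.4500 * 0.99750412 * 0.80879155 = 0.6428

Answer: Price = 0.6428


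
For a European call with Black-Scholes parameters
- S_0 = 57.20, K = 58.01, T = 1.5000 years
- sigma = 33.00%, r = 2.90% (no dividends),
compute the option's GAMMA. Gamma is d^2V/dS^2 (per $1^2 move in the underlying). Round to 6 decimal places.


d1 = 0.2749205569; d2 = -0.1292452506
phi(d1) = 0.3841473064; exp(-qT) = 1.0000000000; exp(-rT) = 0.9574325541
Gamma = exp(-qT) * phi(d1) / (S * sigma * sqrt(T)) = 1.0000000000 * 0.3841473064 / (57.2000 * 0.3300 * 1.2247448714) = 0.016617

Answer: Gamma = 0.016617


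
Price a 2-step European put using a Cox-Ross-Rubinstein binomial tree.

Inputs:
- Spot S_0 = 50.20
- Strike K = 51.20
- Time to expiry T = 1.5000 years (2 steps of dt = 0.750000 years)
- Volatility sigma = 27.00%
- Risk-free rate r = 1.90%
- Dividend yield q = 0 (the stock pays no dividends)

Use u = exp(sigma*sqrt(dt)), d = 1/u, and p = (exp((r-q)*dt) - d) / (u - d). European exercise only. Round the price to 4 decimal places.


dt = T/N = 0.750000
u = exp(sigma*sqrt(dt)) = 1.263426; d = 1/u = 0.791499
p = (exp((r-q)*dt) - d) / (u - d) = 0.472220
Discount per step: exp(-r*dt) = 0.985851
Stock lattice S(k, i) with i counting down-moves:
  k=0: S(0,0) = 50.2000
  k=1: S(1,0) = 63.4240; S(1,1) = 39.7332
  k=2: S(2,0) = 80.1315; S(2,1) = 50.2000; S(2,2) = 31.4488
Terminal payoffs V(N, i) = max(K - S_T, 0):
  V(2,0) = 0.000000; V(2,1) = 1.000000; V(2,2) = 19.751185
Backward induction: V(k, i) = exp(-r*dt) * [p * V(k+1, i) + (1-p) * V(k+1, i+1)].
  V(1,0) = exp(-r*dt) * [p*0.000000 + (1-p)*1.000000] = 0.520313
  V(1,1) = exp(-r*dt) * [p*1.000000 + (1-p)*19.751185] = 10.742332
  V(0,0) = exp(-r*dt) * [p*0.520313 + (1-p)*10.742332] = 5.831598

Answer: Price = V(0,0) = 5.8316


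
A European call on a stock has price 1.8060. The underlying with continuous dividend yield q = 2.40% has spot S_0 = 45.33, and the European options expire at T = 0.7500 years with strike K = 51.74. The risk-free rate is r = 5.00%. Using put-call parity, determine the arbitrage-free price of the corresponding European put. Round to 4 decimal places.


Put-call parity: C - P = S_0 * exp(-qT) - K * exp(-rT).
S_0 * exp(-qT) = 45.3300 * 0.98216103 = 44.52135960
K * exp(-rT) = 51.7400 * 0.96319442 = 49.83567917
P = C - S*exp(-qT) + K*exp(-rT)
P = 1.8060 - 44.52135960 + 49.83567917 = 7.1203

Answer: Put price = 7.1203


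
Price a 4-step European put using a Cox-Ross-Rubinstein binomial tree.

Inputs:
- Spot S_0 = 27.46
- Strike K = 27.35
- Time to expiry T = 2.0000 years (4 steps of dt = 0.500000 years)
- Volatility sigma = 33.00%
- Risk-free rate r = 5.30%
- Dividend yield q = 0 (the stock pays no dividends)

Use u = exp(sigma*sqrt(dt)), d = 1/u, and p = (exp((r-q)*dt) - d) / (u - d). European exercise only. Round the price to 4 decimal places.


dt = T/N = 0.500000
u = exp(sigma*sqrt(dt)) = 1.262817; d = 1/u = 0.791880
p = (exp((r-q)*dt) - d) / (u - d) = 0.498950
Discount per step: exp(-r*dt) = 0.973848
Stock lattice S(k, i) with i counting down-moves:
  k=0: S(0,0) = 27.4600
  k=1: S(1,0) = 34.6770; S(1,1) = 21.7450
  k=2: S(2,0) = 43.7907; S(2,1) = 27.4600; S(2,2) = 17.2195
  k=3: S(3,0) = 55.2996; S(3,1) = 34.6770; S(3,2) = 21.7450; S(3,3) = 13.6357
  k=4: S(4,0) = 69.8333; S(4,1) = 43.7907; S(4,2) = 27.4600; S(4,3) = 17.2195; S(4,4) = 10.7979
Terminal payoffs V(N, i) = max(K - S_T, 0):
  V(4,0) = 0.000000; V(4,1) = 0.000000; V(4,2) = 0.000000; V(4,3) = 10.130544; V(4,4) = 16.552124
Backward induction: V(k, i) = exp(-r*dt) * [p * V(k+1, i) + (1-p) * V(k+1, i+1)].
  V(3,0) = exp(-r*dt) * [p*0.000000 + (1-p)*0.000000] = 0.000000
  V(3,1) = exp(-r*dt) * [p*0.000000 + (1-p)*0.000000] = 0.000000
  V(3,2) = exp(-r*dt) * [p*0.000000 + (1-p)*10.130544] = 4.943165
  V(3,3) = exp(-r*dt) * [p*10.130544 + (1-p)*16.552124] = 12.998999
  V(2,0) = exp(-r*dt) * [p*0.000000 + (1-p)*0.000000] = 0.000000
  V(2,1) = exp(-r*dt) * [p*0.000000 + (1-p)*4.943165] = 2.412000
  V(2,2) = exp(-r*dt) * [p*4.943165 + (1-p)*12.998999] = 8.744708
  V(1,0) = exp(-r*dt) * [p*0.000000 + (1-p)*2.412000] = 1.176927
  V(1,1) = exp(-r*dt) * [p*2.412000 + (1-p)*8.744708] = 5.438945
  V(0,0) = exp(-r*dt) * [p*1.176927 + (1-p)*5.438945] = 3.225786

Answer: Price = V(0,0) = 3.2258


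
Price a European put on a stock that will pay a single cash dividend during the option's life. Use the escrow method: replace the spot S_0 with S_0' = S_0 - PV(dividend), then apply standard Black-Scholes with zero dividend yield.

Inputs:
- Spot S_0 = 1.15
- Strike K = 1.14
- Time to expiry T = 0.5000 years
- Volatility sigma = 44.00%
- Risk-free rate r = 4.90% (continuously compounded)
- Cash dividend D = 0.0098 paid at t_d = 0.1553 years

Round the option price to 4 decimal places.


PV(D) = D * exp(-r * t_d) = 0.0098 * 0.99241918 = 0.00972571
S_0' = S_0 - PV(D) = 1.1500 - 0.00972571 = 1.14027429
d1 = (ln(S_0'/K) + (r + sigma^2/2)*T) / (sigma*sqrt(T)) = 0.23508272
d2 = d1 - sigma*sqrt(T) = -0.07604426
exp(-rT) = 0.97579769
N(-d1) = 0.40707226; N(-d2) = 0.53030806
P = K * exp(-rT) * N(-d2) - S_0' * N(-d1) = 1.1400 * 0.97579769 * 0.53030806 - 1.14027429 * 0.40707226 = 0.1257

Answer: Price = 0.1257


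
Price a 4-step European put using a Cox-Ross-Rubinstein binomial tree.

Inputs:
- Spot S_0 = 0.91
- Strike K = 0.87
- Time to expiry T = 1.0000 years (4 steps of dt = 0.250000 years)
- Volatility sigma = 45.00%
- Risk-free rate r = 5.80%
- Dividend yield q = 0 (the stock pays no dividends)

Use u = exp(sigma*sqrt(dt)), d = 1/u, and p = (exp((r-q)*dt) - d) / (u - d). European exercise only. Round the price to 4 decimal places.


Answer: Price = V(0,0) = 0.1104

Derivation:
dt = T/N = 0.250000
u = exp(sigma*sqrt(dt)) = 1.252323; d = 1/u = 0.798516
p = (exp((r-q)*dt) - d) / (u - d) = 0.476171
Discount per step: exp(-r*dt) = 0.985605
Stock lattice S(k, i) with i counting down-moves:
  k=0: S(0,0) = 0.9100
  k=1: S(1,0) = 1.1396; S(1,1) = 0.7266
  k=2: S(2,0) = 1.4272; S(2,1) = 0.9100; S(2,2) = 0.5802
  k=3: S(3,0) = 1.7873; S(3,1) = 1.1396; S(3,2) = 0.7266; S(3,3) = 0.4633
  k=4: S(4,0) = 2.2382; S(4,1) = 1.4272; S(4,2) = 0.9100; S(4,3) = 0.5802; S(4,4) = 0.3700
Terminal payoffs V(N, i) = max(K - S_T, 0):
  V(4,0) = 0.000000; V(4,1) = 0.000000; V(4,2) = 0.000000; V(4,3) = 0.289758; V(4,4) = 0.500022
Backward induction: V(k, i) = exp(-r*dt) * [p * V(k+1, i) + (1-p) * V(k+1, i+1)].
  V(3,0) = exp(-r*dt) * [p*0.000000 + (1-p)*0.000000] = 0.000000
  V(3,1) = exp(-r*dt) * [p*0.000000 + (1-p)*0.000000] = 0.000000
  V(3,2) = exp(-r*dt) * [p*0.000000 + (1-p)*0.289758] = 0.149599
  V(3,3) = exp(-r*dt) * [p*0.289758 + (1-p)*0.500022] = 0.394144
  V(2,0) = exp(-r*dt) * [p*0.000000 + (1-p)*0.000000] = 0.000000
  V(2,1) = exp(-r*dt) * [p*0.000000 + (1-p)*0.149599] = 0.077236
  V(2,2) = exp(-r*dt) * [p*0.149599 + (1-p)*0.394144] = 0.273701
  V(1,0) = exp(-r*dt) * [p*0.000000 + (1-p)*0.077236] = 0.039876
  V(1,1) = exp(-r*dt) * [p*0.077236 + (1-p)*0.273701] = 0.177557
  V(0,0) = exp(-r*dt) * [p*0.039876 + (1-p)*0.177557] = 0.110385


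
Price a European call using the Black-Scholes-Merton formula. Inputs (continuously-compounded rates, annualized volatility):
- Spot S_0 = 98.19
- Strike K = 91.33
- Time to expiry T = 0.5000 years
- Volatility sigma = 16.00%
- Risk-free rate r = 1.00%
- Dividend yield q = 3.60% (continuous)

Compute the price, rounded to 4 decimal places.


d1 = (ln(S/K) + (r - q + 0.5*sigma^2) * T) / (sigma * sqrt(T)) = 0.58181680
d2 = d1 - sigma * sqrt(T) = 0.46867971
exp(-rT) = 0.99501248; exp(-qT) = 0.98216103
C = S_0 * exp(-qT) * N(d1) - K * exp(-rT) * N(d2)
N(d1) = 0.71965496; N(d2) = 0.68035070
C = 98.1900 * 0.98216103 * 0.71965496 - 91.3300 * 0.99501248 * 0.68035070 = 7.5758

Answer: Price = 7.5758
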